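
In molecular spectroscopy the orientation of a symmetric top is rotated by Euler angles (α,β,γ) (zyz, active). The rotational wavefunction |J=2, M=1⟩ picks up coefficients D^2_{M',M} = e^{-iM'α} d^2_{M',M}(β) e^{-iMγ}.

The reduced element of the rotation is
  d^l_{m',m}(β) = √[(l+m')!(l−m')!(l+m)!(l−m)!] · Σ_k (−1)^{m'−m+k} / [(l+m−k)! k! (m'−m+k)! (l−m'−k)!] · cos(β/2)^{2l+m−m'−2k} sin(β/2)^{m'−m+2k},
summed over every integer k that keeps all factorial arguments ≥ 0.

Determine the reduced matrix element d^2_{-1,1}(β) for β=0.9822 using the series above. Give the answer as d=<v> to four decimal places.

d^2_{-1,1}(β=0.9822) via the finite sum:
With c≡cos(β/2)=0.881815 and s≡sin(β/2)=0.471596, N=[1·6·6·1]^{1/2}=6.000000
k: max(0,(1)−(-1))=2 … min(2+(1),2−(-1))=3
  k=2: (−1)^0·6.0000/(2)·0.8818^2·0.4716^2 = +0.518820
  k=3: (−1)^1·6.0000/(6)·0.8818^0·0.4716^4 = -0.049463
d^2_{-1,1}(0.9822) = +0.518820 -0.049463 = +0.469357

d=0.4694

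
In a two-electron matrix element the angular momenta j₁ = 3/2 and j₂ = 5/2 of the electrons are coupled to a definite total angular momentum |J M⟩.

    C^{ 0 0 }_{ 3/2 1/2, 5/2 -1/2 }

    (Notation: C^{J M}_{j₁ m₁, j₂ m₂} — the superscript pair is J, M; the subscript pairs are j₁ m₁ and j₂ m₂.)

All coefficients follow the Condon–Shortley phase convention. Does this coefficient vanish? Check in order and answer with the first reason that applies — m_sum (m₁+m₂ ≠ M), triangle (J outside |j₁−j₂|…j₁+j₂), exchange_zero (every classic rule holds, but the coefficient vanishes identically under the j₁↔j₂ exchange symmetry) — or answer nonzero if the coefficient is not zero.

m-sum: m₁+m₂ = 1/2+(-1/2) = 0, M = 0  ✓
triangle: need |j₁−j₂| ≤ J ≤ j₁+j₂, i.e. J ∈ [1, 4]; J = 0 is outside ✗ ⇒ coefficient is 0

triangle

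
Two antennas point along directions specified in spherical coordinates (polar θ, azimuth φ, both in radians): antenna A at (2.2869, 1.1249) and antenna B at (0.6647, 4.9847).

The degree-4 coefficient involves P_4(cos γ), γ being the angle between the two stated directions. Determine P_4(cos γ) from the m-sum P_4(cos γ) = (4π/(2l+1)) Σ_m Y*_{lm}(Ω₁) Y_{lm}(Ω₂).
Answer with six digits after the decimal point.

Expand P_4 via completeness: Σ_{m} conj(Y_{4,m}) at Ω₁ times Y_{4,m} at Ω₂ —
  term(m=-4) = (-0.008851, -0.002438)   from Y*(Ω₁)=(-0.030266, -0.140079), Y(Ω₂)=(0.029670, -0.056775)
  term(m=-3) = (-0.044954, -0.068046)   from Y*(Ω₁)=(0.343191, 0.081482), Y(Ω₂)=(-0.168562, -0.158253)
  term(m=-2) = (0.021842, -0.161556)   from Y*(Ω₁)=(-0.241081, 0.298731), Y(Ω₂)=(-0.363242, 0.220026)
  term(m=-1) = (0.000893, -0.000780)   from Y*(Ω₁)=(-0.001666, -0.003485), Y(Ω₂)=(0.082576, 0.295708)
  term(m=+0) = (0.082574, 0.000000)   from Y*(Ω₁)=(-0.362673, -0.000000), Y(Ω₂)=(-0.227682, 0.000000)
  term(m=+1) = (0.000893, 0.000780)   from Y*(Ω₁)=(0.001666, -0.003485), Y(Ω₂)=(-0.082576, 0.295708)
  term(m=+2) = (0.021842, 0.161556)   from Y*(Ω₁)=(-0.241081, -0.298731), Y(Ω₂)=(-0.363242, -0.220026)
  term(m=+3) = (-0.044954, 0.068046)   from Y*(Ω₁)=(-0.343191, 0.081482), Y(Ω₂)=(0.168562, -0.158253)
  term(m=+4) = (-0.008851, 0.002438)   from Y*(Ω₁)=(-0.030266, 0.140079), Y(Ω₂)=(0.029670, 0.056775)
Accumulated sum (0.020433, 0.000000); after 4π/(2l+1) scaling, (0.028530, 0.000000) ⇒ P_4 = 0.028530

0.028530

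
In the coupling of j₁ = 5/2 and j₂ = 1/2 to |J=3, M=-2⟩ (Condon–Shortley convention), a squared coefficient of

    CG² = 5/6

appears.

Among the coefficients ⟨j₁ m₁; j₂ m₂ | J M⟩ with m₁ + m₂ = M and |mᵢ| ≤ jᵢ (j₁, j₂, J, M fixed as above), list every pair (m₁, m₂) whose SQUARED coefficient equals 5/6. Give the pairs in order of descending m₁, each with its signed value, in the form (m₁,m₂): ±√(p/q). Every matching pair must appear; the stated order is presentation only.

(-3/2,-1/2): +√(5/6)

Admissible pairs with m₁+m₂ = M = -2: (-5/2,1/2), (-3/2,-1/2)
  (m₁,m₂)=(-3/2,-1/2): CG² = 5/6, CG = +√(5/6)   ← matches the target
  (m₁,m₂)=(-5/2,1/2): CG² = 1/6, CG = +√(1/6)
Pairs with CG² = 5/6: (-3/2,-1/2): +√(5/6)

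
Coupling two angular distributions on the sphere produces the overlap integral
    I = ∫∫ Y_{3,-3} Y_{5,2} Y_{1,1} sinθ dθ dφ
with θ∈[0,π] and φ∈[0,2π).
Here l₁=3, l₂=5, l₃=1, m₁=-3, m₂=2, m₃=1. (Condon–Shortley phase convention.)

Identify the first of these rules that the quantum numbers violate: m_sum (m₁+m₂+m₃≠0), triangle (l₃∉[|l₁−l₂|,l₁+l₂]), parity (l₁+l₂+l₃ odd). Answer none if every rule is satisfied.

triangle

m₁+m₂+m₃ = -3 + 2 + 1 = 0  ✓
triangle: need |l₁−l₂| ≤ l₃ ≤ l₁+l₂ = [2,8]; l₃=1 is outside  ✗
parity: l₁+l₂+l₃ = 9 is odd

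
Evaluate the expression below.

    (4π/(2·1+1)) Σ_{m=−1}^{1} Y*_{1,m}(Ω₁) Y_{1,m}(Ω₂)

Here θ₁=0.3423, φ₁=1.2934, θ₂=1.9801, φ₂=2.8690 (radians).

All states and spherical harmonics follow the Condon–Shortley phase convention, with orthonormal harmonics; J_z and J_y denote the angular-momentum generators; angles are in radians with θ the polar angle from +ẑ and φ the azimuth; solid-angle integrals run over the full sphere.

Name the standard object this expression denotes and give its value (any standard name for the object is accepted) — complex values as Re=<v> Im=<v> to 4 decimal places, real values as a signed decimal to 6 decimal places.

This sum is the spherical-harmonic addition theorem: it equals the Legendre polynomial P_l(cos γ) of the angle γ between the two directions.
Expand P_1 via completeness: Σ_{m} conj(Y_{1,m}) at Ω₁ times Y_{1,m} at Ω₂ —
  term(m=-1) = -0.000177-0.036756i   from Y*(Ω₁)=+0.031758+0.111533i, Y(Ω₂)=-0.305252-0.085334i
  term(m=+0) = -0.089497+0.000000i   from Y*(Ω₁)=+0.460256-0.000000i, Y(Ω₂)=-0.194449+0.000000i
  term(m=+1) = -0.000177+0.036756i   from Y*(Ω₁)=-0.031758+0.111533i, Y(Ω₂)=+0.305252-0.085334i
Σ over m = -0.089850+0.000000i; ×(4π/3) → -0.376362+0.000000i. Real part: -0.376362

Legendre polynomial (addition theorem), -0.376362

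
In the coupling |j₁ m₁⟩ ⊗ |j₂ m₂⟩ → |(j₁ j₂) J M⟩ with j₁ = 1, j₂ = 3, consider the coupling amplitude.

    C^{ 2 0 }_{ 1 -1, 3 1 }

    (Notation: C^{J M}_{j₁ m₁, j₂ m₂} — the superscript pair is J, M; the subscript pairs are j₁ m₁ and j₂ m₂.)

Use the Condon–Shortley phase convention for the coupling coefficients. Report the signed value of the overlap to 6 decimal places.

j₁+j₂−J=2  J+j₁−j₂=0  J−j₁+j₂=4  j₁+j₂+J+1=7
(j₁±m₁, j₂±m₂, J±M) = (0,2,4,2,2,2)
P² = 128/7
sum k=2..2:
  [2] +1/8 = 1/8
S = 1/8
C² = P²·S² = 2/7 ; C = +0.534522

+0.534522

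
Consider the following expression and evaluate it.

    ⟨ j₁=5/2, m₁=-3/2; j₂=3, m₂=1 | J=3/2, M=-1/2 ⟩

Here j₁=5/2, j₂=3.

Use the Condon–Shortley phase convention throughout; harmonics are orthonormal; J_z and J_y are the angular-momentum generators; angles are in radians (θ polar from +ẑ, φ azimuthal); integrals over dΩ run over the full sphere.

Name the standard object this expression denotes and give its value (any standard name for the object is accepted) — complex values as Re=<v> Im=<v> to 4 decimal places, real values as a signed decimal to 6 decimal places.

This is a Clebsch–Gordan (vector-coupling) coefficient.
j₁+j₂−J=4  J+j₁−j₂=1  J−j₁+j₂=2  j₁+j₂+J+1=8
(j₁±m₁, j₂±m₂, J±M) = (1,4,4,2,1,2)
P² = 384/35
sum k=3..4:
  [3] −1/6 = -1/6
  [4] +1/48 = 1/48
S = -7/48
C² = P²·S² = 7/30 ; C = -0.483046

Clebsch–Gordan coefficient, −√(7/30) ≈ -0.483046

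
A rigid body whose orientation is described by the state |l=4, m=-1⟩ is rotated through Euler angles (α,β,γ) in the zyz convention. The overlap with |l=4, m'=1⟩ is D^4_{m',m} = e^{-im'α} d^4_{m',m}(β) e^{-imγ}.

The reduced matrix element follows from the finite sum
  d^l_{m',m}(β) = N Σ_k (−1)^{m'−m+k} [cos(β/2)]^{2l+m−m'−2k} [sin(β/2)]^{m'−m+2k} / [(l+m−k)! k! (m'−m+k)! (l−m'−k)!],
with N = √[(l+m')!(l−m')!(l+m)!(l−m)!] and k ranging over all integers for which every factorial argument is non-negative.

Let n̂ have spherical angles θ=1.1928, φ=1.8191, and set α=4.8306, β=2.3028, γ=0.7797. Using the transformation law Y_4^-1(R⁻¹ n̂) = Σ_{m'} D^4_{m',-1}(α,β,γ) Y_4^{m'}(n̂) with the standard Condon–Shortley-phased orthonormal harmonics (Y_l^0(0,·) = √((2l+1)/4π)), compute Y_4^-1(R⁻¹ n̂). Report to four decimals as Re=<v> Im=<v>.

Need the full column D^4_{m',-1} for m'=−4..4 at α=4.8306, β=2.3028, γ=0.7797.
cos(β/2)=0.407209, sin(β/2)=0.913335
d^4_{-4,-1}: single k=3 term ⇒ +0.063837;  D = +0.019975+0.060631i
d^4_{-3,-1}: k∈[2..3] ⇒ +0.030188 -0.253110 = -0.222922;  D = +0.202024-0.094237i
d^4_{-2,-1}: k∈[1..3] ⇒ +0.007194 -0.180961 +0.606901 = +0.433135;  D = -0.228118-0.368196i
d^4_{-1,-1}: k∈[0..3] ⇒ +0.000756 -0.057050 +0.574000 -0.962533 = -0.444827;  D = -0.347867+0.277236i
d^4_{0,-1}: k∈[0..3] ⇒ -0.007583 +0.228899 -1.151514 +0.965479 = +0.035281;  D = +0.025089+0.024805i
d^4_{1,-1}: k∈[0..3] ⇒ +0.038033 -0.574000 +1.443799 -0.484218 = +0.423615;  D = -0.260224+0.334266i
d^4_{2,-1}: k∈[0..2] ⇒ -0.120640 +0.910352 -0.915934 = -0.126223;  D = +0.108049+0.065250i
d^4_{3,-1}: k∈[0..1] ⇒ +0.253110 -0.763987 = -0.510877;  D = -0.210676+0.465414i
d^4_{4,-1}: single k=0 term ⇒ -0.321142;  D = -0.306141-0.097005i
Y_4^{m'}(θ=1.1928,φ=1.8191) and Σ D·Y over m':
  (+0.0200+0.0606i)·(+0.1803-0.2766i)  (+0.2020-0.0942i)·(+0.2514+0.2726i)  (-0.2281-0.3682i)·(+0.0118-0.0064i)  (-0.3479+0.2772i)·(+0.0816+0.3219i)  (+0.0251+0.0248i)·(-0.0462+0.0000i)  (-0.2602+0.3343i)·(-0.0816+0.3219i)  (+0.1080+0.0653i)·(+0.0118+0.0064i)  (-0.2107+0.4654i)·(-0.2514+0.2726i)  (-0.3061-0.0970i)·(+0.1803+0.2766i)
Y_4^-1(R⁻¹ n̂) = -0.214788-0.442812i

Re=-0.2148 Im=-0.4428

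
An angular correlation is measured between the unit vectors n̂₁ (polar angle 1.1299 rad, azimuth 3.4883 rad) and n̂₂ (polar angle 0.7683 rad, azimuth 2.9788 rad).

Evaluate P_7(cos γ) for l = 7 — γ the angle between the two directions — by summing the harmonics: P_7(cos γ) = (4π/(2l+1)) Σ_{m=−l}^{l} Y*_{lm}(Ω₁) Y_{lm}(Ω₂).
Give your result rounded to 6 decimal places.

-0.400019

Addition theorem: P_7(cos γ) = (4π/15) Σ_m Y*_{lm}(Ω₁) Y_{lm}(Ω₂), m = −7…7:
  [-7]  conj(Y_{7,-7})(Ω₁) = 0.18688 - 0.16214j ; Y_{7,-7}(Ω₂) = -0.01636 - 0.03555j ; Δ = -0.00882 - 0.00399j
  [-6]  conj(Y_{7,-6})(Ω₁) = -0.21304 + 0.38136j ; Y_{7,-6}(Ω₂) = 0.08480 + 0.12555j ; Δ = -0.06595 + 0.00559j
  [-5]  conj(Y_{7,-5})(Ω₁) = 0.04918 - 0.29955j ; Y_{7,-5}(Ω₂) = -0.23363 - 0.24737j ; Δ = -0.08559 + 0.05782j
  [-4]  conj(Y_{7,-4})(Ω₁) = -0.02424 - 0.13027j ; Y_{7,-4}(Ω₂) = 0.36433 + 0.27764j ; Δ = 0.02734 - 0.05419j
  [-3]  conj(Y_{7,-3})(Ω₁) = 0.17713 + 0.30185j ; Y_{7,-3}(Ω₂) = -0.23304 - 0.12382j ; Δ = -0.00391 - 0.09228j
  [-2]  conj(Y_{7,-2})(Ω₁) = -0.01218 - 0.01012j ; Y_{7,-2}(Ω₂) = -0.18758 - 0.06333j ; Δ = 0.00164 + 0.00267j
  [-1]  conj(Y_{7,-1})(Ω₁) = -0.31291 - 0.11305j ; Y_{7,-1}(Ω₂) = 0.36062 + 0.05923j ; Δ = -0.10615 - 0.05930j
  [+0]  conj(Y_{7,0})(Ω₁) = 0.05751 + 0.00000j ; Y_{7,0}(Ω₂) = 0.09335 + 0.00000j ; Δ = 0.00537 + 0.00000j
  [+1]  conj(Y_{7,1})(Ω₁) = 0.31291 - 0.11305j ; Y_{7,1}(Ω₂) = -0.36062 + 0.05923j ; Δ = -0.10615 + 0.05930j
  [+2]  conj(Y_{7,2})(Ω₁) = -0.01218 + 0.01012j ; Y_{7,2}(Ω₂) = -0.18758 + 0.06333j ; Δ = 0.00164 - 0.00267j
  [+3]  conj(Y_{7,3})(Ω₁) = -0.17713 + 0.30185j ; Y_{7,3}(Ω₂) = 0.23304 - 0.12382j ; Δ = -0.00391 + 0.09228j
  [+4]  conj(Y_{7,4})(Ω₁) = -0.02424 + 0.13027j ; Y_{7,4}(Ω₂) = 0.36433 - 0.27764j ; Δ = 0.02734 + 0.05419j
  [+5]  conj(Y_{7,5})(Ω₁) = -0.04918 - 0.29955j ; Y_{7,5}(Ω₂) = 0.23363 - 0.24737j ; Δ = -0.08559 - 0.05782j
  [+6]  conj(Y_{7,6})(Ω₁) = -0.21304 - 0.38136j ; Y_{7,6}(Ω₂) = 0.08480 - 0.12555j ; Δ = -0.06595 - 0.00559j
  [+7]  conj(Y_{7,7})(Ω₁) = -0.18688 - 0.16214j ; Y_{7,7}(Ω₂) = 0.01636 - 0.03555j ; Δ = -0.00882 + 0.00399j
Σ over m = -0.47749 + 0.00000j; ×(4π/15) → -0.40002 + 0.00000j. Real part: -0.400019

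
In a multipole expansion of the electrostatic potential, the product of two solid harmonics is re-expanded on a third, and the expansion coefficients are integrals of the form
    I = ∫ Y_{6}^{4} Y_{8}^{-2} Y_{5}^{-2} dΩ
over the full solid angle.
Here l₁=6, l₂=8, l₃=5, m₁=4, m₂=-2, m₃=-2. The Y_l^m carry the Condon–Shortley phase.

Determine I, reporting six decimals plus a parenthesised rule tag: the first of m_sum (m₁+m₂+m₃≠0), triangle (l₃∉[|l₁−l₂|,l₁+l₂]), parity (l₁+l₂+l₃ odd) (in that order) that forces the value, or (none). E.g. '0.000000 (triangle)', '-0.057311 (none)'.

0.000000 (parity)

L=19 odd ⇒ parity kills the (l;000) factor ⇒ I = 0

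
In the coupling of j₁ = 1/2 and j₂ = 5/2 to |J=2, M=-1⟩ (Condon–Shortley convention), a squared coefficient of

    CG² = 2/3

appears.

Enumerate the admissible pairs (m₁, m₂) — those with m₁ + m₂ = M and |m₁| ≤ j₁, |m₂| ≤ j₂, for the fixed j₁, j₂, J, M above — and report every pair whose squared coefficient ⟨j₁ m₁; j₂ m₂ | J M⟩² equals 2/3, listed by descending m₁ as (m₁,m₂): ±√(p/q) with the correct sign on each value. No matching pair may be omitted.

(1/2,-3/2): +√(2/3)

Admissible pairs with m₁+m₂ = M = -1: (-1/2,-1/2), (1/2,-3/2)
  (m₁,m₂)=(1/2,-3/2): CG² = 2/3, CG = +√(2/3)   ← matches the target
  (m₁,m₂)=(-1/2,-1/2): CG² = 1/3, CG = −√(1/3)
Pairs with CG² = 2/3: (1/2,-3/2): +√(2/3)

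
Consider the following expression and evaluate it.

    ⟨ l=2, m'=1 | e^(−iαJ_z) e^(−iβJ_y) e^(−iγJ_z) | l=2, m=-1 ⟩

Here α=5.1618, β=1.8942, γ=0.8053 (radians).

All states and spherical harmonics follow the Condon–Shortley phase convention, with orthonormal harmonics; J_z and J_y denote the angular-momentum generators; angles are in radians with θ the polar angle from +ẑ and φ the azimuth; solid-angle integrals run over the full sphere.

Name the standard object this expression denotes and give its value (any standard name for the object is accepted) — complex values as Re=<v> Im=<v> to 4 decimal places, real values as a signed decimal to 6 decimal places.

Wigner D-matrix element, Re=-0.0837 Im=0.2251

This is a Wigner D-matrix element — the rotation-matrix element ⟨l m'| R(α,β,γ) |l m⟩ in the angular-momentum basis.
D^2_{1,-1}(5.1618,1.8942,0.8053) = e^{-i·1·5.1618}·d^2_{1,-1}(1.8942)·e^{-i·-1·0.8053}. Compute d first:
Half-angle: c=0.584040, s=0.811725. N=√(6·1·1·6)=6.000000
The bounds max(0,m−m')=0 and min(l+m,l−m')=1 give 2 terms
  k=0: (−1)^2·6.0000/(2)·0.5840^2·0.8117^2 = +0.674254
  k=1: (−1)^3·6.0000/(6)·0.5840^0·0.8117^4 = -0.434146
d^2_{1,-1}(1.8942) = +0.674254 -0.434146 = +0.240108
Attach z-rotation phases: D = e^{-i(1)(5.1618)}·(+0.240108)·e^{-i(-1)(0.8053)} = -0.083659+0.225062i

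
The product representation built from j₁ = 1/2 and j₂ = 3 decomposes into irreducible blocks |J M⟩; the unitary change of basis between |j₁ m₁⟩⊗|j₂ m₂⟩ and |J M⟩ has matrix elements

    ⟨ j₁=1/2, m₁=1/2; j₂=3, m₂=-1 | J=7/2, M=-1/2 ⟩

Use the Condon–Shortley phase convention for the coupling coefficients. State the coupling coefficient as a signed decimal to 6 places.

+0.654654

triangle: 0!*1!*6!/8! = 720/40320
(j±m)!: 1!*0!*2!*4!*3!*4! = 6912
prefactor² = (2J+1)*Δ*N² = 6912/7
  k=0: +1/(0!*0!*0!*2!*1!*4!) = 1/48
Σ = 1/48  ⇒  CG² = 6912/7*(1/48)² = 3/7
CG = +√(3/7) = +0.654654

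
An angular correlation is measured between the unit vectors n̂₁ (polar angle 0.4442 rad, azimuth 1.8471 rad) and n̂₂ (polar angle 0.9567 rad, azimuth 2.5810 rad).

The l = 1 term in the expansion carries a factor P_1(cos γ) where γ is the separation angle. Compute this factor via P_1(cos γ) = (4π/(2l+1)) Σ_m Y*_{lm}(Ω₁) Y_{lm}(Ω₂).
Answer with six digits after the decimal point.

Expand P_1 via completeness: Σ_{m} conj(Y_{1,m}) at Ω₁ times Y_{1,m} at Ω₂ —
  term(m=-1) = +0.031131-0.028079i   from Y*(Ω₁)=-0.040503+0.142840i, Y(Ω₂)=-0.239151-0.150133i
  term(m=+0) = +0.124213+0.000000i   from Y*(Ω₁)=+0.441186-0.000000i, Y(Ω₂)=+0.281543+0.000000i
  term(m=+1) = +0.031131+0.028079i   from Y*(Ω₁)=+0.040503+0.142840i, Y(Ω₂)=+0.239151-0.150133i
Accumulated sum +0.186475+0.000000i; after 4π/(2l+1) scaling, +0.781106+0.000000i ⇒ P_1 = 0.781106

0.781106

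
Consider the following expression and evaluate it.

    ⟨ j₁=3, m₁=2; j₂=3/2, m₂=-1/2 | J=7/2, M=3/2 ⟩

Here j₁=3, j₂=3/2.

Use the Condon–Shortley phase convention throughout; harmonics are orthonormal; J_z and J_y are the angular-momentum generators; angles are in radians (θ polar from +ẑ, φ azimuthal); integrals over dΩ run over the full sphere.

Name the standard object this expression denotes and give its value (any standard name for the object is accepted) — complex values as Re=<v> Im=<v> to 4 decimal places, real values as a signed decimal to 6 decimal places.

Clebsch–Gordan coefficient, +√(3/7) ≈ +0.654654

This is a Clebsch–Gordan (vector-coupling) coefficient.
triangle: 1!·5!·2!/9! = 240/362880
(j±m)!: 5!·1!·1!·2!·5!·2! = 57600
prefactor² = (2J+1)·Δ·N² = 6400/21
  k=0: +1/(0!·1!·1!·1!·4!·1!) = 1/24
  k=1: −1/(1!·0!·0!·0!·5!·2!) = -1/240
Σ = 3/80  ⇒  CG² = 6400/21·(3/80)² = 3/7
CG = +√(3/7) = +0.654654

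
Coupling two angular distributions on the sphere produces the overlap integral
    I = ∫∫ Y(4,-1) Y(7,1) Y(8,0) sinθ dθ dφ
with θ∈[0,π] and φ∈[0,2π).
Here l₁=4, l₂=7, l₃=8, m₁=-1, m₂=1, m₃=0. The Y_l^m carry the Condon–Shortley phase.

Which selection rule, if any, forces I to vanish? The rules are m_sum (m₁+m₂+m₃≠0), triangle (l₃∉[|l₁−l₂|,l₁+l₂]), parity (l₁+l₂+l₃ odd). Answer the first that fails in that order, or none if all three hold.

azimuthal sum: -1 + 1 + 0 = 0  ✓
3 ≤ 8 ≤ 11 (triangle on l)  ✓
L = 4 + 7 + 8 = 19 (odd)  ✗

parity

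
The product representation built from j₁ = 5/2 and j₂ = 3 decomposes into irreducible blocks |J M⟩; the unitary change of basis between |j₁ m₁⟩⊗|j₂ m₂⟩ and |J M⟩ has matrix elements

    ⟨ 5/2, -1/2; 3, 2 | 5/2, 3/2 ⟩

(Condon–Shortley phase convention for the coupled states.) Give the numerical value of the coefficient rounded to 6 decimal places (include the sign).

√[6·3!2!3!/9! · 2!3!5!1!4!1!] = √(288/7)
  +(−1)^2/∏(2,1,1,3,1,0)! = 1/12  (running 1/12)
  +(−1)^3/∏(3,0,0,2,2,1)! = -1/24  (running 1/24)
⟨..|..⟩ = √(288/7)·(1/24) = +0.267261

+0.267261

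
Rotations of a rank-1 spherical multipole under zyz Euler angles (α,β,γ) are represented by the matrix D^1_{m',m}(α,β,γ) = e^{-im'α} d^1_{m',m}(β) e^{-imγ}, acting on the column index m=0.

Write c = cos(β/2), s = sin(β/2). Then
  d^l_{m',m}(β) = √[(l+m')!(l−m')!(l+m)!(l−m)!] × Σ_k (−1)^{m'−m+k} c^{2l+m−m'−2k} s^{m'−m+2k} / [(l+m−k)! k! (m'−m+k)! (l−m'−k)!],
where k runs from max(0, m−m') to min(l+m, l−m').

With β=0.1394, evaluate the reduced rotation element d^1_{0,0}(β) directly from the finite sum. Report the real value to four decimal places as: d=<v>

d=0.9903

d^1_{0,0}(β=0.1394) via the finite sum:
Half-angle: c=0.997572, s=0.069644. N=√(1·1·1·1)=1.000000
The bounds max(0,m−m')=0 and min(l+m,l−m')=1 give 2 terms
  k=0: (−1)^0·1.0000/(1)·0.9976^2·0.0696^0 = +0.995150
  k=1: (−1)^1·1.0000/(1)·0.9976^0·0.0696^2 = -0.004850
d^1_{0,0}(0.1394) = +0.995150 -0.004850 = +0.990300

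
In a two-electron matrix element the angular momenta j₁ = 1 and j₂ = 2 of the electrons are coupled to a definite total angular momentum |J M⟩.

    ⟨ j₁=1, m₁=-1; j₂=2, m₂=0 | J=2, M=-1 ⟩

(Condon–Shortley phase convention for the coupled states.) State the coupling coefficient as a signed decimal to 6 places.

j₁+j₂−J=1  J+j₁−j₂=1  J−j₁+j₂=3  j₁+j₂+J+1=6
(j₁±m₁, j₂±m₂, J±M) = (0,2,2,2,1,3)
P² = 2
sum k=1..1:
  [1] −1/2 = -1/2
S = -1/2
C² = P²·S² = 1/2 ; C = -0.707107

-0.707107  (= −√(1/2))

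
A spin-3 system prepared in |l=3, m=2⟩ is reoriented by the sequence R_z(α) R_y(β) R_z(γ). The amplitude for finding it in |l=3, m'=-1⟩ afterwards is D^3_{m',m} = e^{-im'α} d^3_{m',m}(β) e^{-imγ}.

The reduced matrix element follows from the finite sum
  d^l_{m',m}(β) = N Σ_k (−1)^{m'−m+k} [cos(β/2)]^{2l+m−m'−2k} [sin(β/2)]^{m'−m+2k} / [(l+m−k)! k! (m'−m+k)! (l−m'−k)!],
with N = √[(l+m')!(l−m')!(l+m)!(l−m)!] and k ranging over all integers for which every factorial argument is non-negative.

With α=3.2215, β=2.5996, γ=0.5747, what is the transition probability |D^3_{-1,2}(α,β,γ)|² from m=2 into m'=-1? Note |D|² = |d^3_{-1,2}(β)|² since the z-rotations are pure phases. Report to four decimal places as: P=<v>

Split into d^3_{-1,2}(β=2.5996) × two z-phases.
c=cos(2.599600/2)=0.267692, s=sin(2.599600/2)=0.963505; N=√[2·24·120·1]=75.894664
Admissible k: 3..4 (factorial args all ≥0)
  k=3: (−1)^0·75.8947/(12)·0.2677^3·0.9635^3 = +0.108516
  k=4: (−1)^1·75.8947/(24)·0.2677^1·0.9635^5 = -0.702917
d^3_{-1,2}(2.5996) = +0.108516 -0.702917 = -0.594400
|D^3_{-1,2}|² = |d^3_{-1,2}(β)|² = (-0.594400)² = 0.353312 (the z-rotation phases have unit modulus)

P=0.3533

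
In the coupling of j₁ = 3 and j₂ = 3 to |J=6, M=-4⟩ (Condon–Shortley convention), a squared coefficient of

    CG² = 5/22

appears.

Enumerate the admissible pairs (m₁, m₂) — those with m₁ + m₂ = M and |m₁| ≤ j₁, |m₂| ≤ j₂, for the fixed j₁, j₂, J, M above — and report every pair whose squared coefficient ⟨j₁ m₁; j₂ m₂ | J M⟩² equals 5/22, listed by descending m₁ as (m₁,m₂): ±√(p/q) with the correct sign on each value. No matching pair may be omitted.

Admissible pairs with m₁+m₂ = M = -4: (-3,-1), (-2,-2), (-1,-3)
  (m₁,m₂)=(-1,-3): CG² = 5/22, CG = +√(5/22)   ← matches the target
  (m₁,m₂)=(-2,-2): CG² = 6/11, CG = +√(6/11)
  (m₁,m₂)=(-3,-1): CG² = 5/22, CG = +√(5/22)   ← matches the target
Pairs with CG² = 5/22: (-1,-3): +√(5/22); (-3,-1): +√(5/22)

(-1,-3): +√(5/22); (-3,-1): +√(5/22)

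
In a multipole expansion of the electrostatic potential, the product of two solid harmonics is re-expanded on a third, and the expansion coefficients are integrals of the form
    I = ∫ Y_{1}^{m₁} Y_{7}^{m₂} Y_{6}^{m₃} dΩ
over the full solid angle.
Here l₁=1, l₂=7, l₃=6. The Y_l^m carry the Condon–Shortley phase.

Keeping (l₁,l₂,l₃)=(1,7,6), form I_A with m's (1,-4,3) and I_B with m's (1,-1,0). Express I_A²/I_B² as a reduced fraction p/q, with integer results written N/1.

55/28

Shared (l₁,l₂,l₃)=(1,7,6): N and (l;000)² cancel in I_A²/I_B².
A: Δ = 2!·0!·12!/15! = 1/1365; Racah Σ t=0..0: t=0:+1/4354560 = 1/4354560; ⇒ 3j(1 7 6; 1 -4 3)² = 11/273, sgn -1
B: Δ = 2!·0!·12!/15! = 1/1365; Racah Σ t=0..0: t=0:+1/1036800 = 1/1036800; ⇒ 3j(1 7 6; 1 -1 0)² = 4/195, sgn +1
I_A²/I_B² = (11/273)/(4/195) = 55/28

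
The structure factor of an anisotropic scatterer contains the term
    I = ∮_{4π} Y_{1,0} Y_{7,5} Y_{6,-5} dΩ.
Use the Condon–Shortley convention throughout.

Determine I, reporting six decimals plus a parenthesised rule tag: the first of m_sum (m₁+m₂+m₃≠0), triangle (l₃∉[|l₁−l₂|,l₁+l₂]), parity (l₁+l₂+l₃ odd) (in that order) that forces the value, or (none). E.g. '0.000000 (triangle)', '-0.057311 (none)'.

-0.171413 (none)

Checks pass: Σm=0; 14 even; l₃=6∈[6,8].
(2·1+1)(2·7+1)(2·6+1) = 585
Δ: 2! 0! 12! / 15! → 1/1365
sum: t=1:−1/518400 = -1/518400
3j²(1 7 6; 0 0 0) = Δ·Π!·Σ² = 7/195  (sign -1)
sum: t=1:−1/39916800 = -1/39916800
3j²(1 7 6; 0 5 -5) = Δ·Π!·Σ² = 8/455  (sign +1)
combine: 4πI² = 585·7/195·8/455 = 24/65
take √, sign -1: I = -0.17141310
No selection rule forces the value: the integral is nonzero (none).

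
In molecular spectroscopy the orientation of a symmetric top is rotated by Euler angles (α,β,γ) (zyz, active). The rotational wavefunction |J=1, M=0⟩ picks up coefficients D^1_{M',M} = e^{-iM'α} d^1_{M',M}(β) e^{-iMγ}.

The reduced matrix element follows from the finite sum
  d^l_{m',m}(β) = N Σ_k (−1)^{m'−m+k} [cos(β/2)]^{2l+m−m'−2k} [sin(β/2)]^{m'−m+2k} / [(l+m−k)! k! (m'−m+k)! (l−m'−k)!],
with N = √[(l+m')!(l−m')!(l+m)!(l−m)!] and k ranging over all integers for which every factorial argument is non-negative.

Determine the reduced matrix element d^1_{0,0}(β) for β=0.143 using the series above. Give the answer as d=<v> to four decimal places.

d^1_{0,0}(β=0.1430) via the finite sum:
c=cos(0.143000/2)=0.997445, s=sin(0.143000/2)=0.071439; N=√[1·1·1·1]=1.000000
The bounds max(0,m−m')=0 and min(l+m,l−m')=1 give 2 terms
  k=0: (−1)^0·1.0000/(1)·0.9974^2·0.0714^0 = +0.994896
  k=1: (−1)^1·1.0000/(1)·0.9974^0·0.0714^2 = -0.005104
d^1_{0,0}(0.1430) = +0.994896 -0.005104 = +0.989793

d=0.9898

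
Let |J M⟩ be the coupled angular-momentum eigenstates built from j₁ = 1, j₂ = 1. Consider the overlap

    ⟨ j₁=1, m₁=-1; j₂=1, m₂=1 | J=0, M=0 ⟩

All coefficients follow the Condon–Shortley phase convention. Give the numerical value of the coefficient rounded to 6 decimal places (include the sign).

+√(1/3) = +0.577350

√[1·2!0!0!/3! · 0!2!2!0!0!0!] = √(4/3)
  +(−1)^2/∏(2,0,0,0,0,0)! = 1/2  (running 1/2)
⟨..|..⟩ = √(4/3)·(1/2) = +0.577350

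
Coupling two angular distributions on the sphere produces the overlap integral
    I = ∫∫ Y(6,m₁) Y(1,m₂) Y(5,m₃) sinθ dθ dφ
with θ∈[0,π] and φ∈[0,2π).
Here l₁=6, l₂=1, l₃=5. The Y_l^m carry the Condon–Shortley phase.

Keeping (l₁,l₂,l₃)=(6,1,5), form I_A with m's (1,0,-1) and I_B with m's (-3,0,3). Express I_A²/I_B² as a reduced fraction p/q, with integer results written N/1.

35/27

Shared (l₁,l₂,l₃)=(6,1,5): N and (l;000)² cancel in I_A²/I_B².
A: Δ = 2!·10!·0!/13! = 1/858; Racah Σ t=1..1: t=1:−1/17280 = -1/17280; ⇒ 3j(6 1 5; 1 0 -1)² = 35/858, sgn -1
B: Δ = 2!·10!·0!/13! = 1/858; Racah Σ t=1..1: t=1:−1/80640 = -1/80640; ⇒ 3j(6 1 5; -3 0 3)² = 9/286, sgn -1
I_A²/I_B² = (35/858)/(9/286) = 35/27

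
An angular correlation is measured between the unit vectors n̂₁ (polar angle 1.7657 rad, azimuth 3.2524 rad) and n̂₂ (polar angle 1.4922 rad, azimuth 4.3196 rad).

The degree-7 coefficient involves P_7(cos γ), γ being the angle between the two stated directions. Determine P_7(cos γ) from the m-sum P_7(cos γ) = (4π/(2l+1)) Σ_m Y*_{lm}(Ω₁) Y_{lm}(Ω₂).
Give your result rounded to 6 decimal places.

Addition theorem: P_7(cos γ) = (4π/15) Σ_m Y*_{lm}(Ω₁) Y_{lm}(Ω₂), m = −7…7:
  [-7]  conj(Y_{7,-7})(Ω₁) = (-0.312299, -0.306269) ; Y_{7,-7}(Ω₂) = (0.186975, 0.452203) ; Δ = (0.080104, -0.198487)
  [-6]  conj(Y_{7,-6})(Ω₁) = (-0.254277, -0.199327) ; Y_{7,-6}(Ω₂) = (0.102020, -0.101910) ; Δ = (-0.046255, 0.005578)
  [-5]  conj(Y_{7,-5})(Ω₁) = (0.145311, 0.089900) ; Y_{7,-5}(Ω₂) = (0.306990, 0.127321) ; Δ = (0.033163, 0.046099)
  [-4]  conj(Y_{7,-4})(Ω₁) = (0.298830, 0.141864) ; Y_{7,-4}(Ω₂) = (0.000060, -0.166172) ; Δ = (0.023592, -0.049649)
  [-3]  conj(Y_{7,-3})(Ω₁) = (-0.071652, -0.024737) ; Y_{7,-3}(Ω₂) = (0.263181, -0.108930) ; Δ = (-0.021552, 0.001295)
  [-2]  conj(Y_{7,-2})(Ω₁) = (-0.315111, -0.070999) ; Y_{7,-2}(Ω₂) = (-0.123664, -0.123708) ; Δ = (0.030185, 0.047762)
  [-1]  conj(Y_{7,-1})(Ω₁) = (0.037997, 0.004228) ; Y_{7,-1}(Ω₂) = (0.102039, -0.246281) ; Δ = (0.004918, -0.008926)
  [+0]  conj(Y_{7,0})(Ω₁) = (0.319207, -0.000000) ; Y_{7,0}(Ω₂) = (-0.177377, 0.000000) ; Δ = (-0.056620, 0.000000)
  [+1]  conj(Y_{7,1})(Ω₁) = (-0.037997, 0.004228) ; Y_{7,1}(Ω₂) = (-0.102039, -0.246281) ; Δ = (0.004918, 0.008926)
  [+2]  conj(Y_{7,2})(Ω₁) = (-0.315111, 0.070999) ; Y_{7,2}(Ω₂) = (-0.123664, 0.123708) ; Δ = (0.030185, -0.047762)
  [+3]  conj(Y_{7,3})(Ω₁) = (0.071652, -0.024737) ; Y_{7,3}(Ω₂) = (-0.263181, -0.108930) ; Δ = (-0.021552, -0.001295)
  [+4]  conj(Y_{7,4})(Ω₁) = (0.298830, -0.141864) ; Y_{7,4}(Ω₂) = (0.000060, 0.166172) ; Δ = (0.023592, 0.049649)
  [+5]  conj(Y_{7,5})(Ω₁) = (-0.145311, 0.089900) ; Y_{7,5}(Ω₂) = (-0.306990, 0.127321) ; Δ = (0.033163, -0.046099)
  [+6]  conj(Y_{7,6})(Ω₁) = (-0.254277, 0.199327) ; Y_{7,6}(Ω₂) = (0.102020, 0.101910) ; Δ = (-0.046255, -0.005578)
  [+7]  conj(Y_{7,7})(Ω₁) = (0.312299, -0.306269) ; Y_{7,7}(Ω₂) = (-0.186975, 0.452203) ; Δ = (0.080104, 0.198487)
Accumulated sum (0.151688, 0.000000); after 4π/(2l+1) scaling, (0.127078, 0.000000) ⇒ P_7 = 0.127078

0.127078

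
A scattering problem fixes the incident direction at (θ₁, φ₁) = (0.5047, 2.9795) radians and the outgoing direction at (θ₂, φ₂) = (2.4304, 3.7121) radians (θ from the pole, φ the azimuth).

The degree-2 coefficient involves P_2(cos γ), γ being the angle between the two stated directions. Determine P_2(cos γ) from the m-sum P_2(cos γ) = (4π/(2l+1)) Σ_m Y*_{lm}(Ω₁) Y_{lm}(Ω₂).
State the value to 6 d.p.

Summing Y*_{l m}(θ₁,φ₁)·Y_{l m}(θ₂,φ₂) over m ∈ [−2, 2]; prefactor 4π/(2·2+1) = 2.513274:
  m=-2: (0.08561 - 0.02877j) × (0.06858 - 0.14961j) = 0.00157 - 0.01478j  (running Σ = 0.00157 - 0.01478j)
  m=-1: (-0.32270 + 0.05277j) × (0.32153 - 0.20632j) = -0.09287 + 0.08355j  (running Σ = -0.09130 + 0.06876j)
  m=0: (0.40955 + 0.00000j) × (0.22765 + 0.00000j) = 0.09323 + 0.00000j  (running Σ = 0.00193 + 0.06876j)
  m=1: (0.32270 + 0.05277j) × (-0.32153 - 0.20632j) = -0.09287 - 0.08355j  (running Σ = -0.09094 - 0.01478j)
  m=2: (0.08561 + 0.02877j) × (0.06858 + 0.14961j) = 0.00157 + 0.01478j  (running Σ = -0.08937 - 0.00000j)
Σ over m = -0.08937 - 0.00000j; ×(4π/5) → -0.22461 - 0.00000j. Real part: -0.224610

-0.224610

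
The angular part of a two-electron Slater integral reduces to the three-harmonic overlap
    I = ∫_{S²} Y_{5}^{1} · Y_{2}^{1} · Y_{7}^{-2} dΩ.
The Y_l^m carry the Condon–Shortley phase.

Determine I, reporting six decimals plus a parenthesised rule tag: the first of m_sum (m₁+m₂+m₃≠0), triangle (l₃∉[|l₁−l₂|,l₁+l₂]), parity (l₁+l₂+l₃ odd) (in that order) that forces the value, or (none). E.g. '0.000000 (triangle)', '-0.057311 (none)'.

0.232242 (none)

Checks pass: Σm=0; 14 even; l₃=7∈[3,7].
(2·5+1)(2·2+1)(2·7+1) = 825
Δ: 0! 10! 4! / 15! → 1/15015
sum: t=0:+1/57600 = 1/57600
3j²(5 2 7; 0 0 0) = Δ·Π!·Σ² = 21/715  (sign -1)
sum: t=0:+1/103680 = 1/103680
3j²(5 2 7; 1 1 -2) = Δ·Π!·Σ² = 4/143  (sign -1)
combine: 4πI² = 825·21/715·4/143 = 1260/1859
take √, sign +1: I = 0.23224194
No selection rule forces the value: the integral is nonzero (none).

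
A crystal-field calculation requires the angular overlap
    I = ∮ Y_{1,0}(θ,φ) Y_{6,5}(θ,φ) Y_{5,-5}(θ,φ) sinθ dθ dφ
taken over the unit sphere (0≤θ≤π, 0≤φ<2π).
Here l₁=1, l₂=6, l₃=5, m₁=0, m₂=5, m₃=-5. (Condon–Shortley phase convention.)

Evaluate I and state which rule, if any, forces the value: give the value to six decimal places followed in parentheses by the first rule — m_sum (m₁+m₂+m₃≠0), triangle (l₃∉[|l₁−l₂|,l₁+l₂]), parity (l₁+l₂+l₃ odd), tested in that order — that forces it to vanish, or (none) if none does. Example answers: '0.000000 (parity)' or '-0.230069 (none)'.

-0.135514 (none)

m-sum 0 ✓  L=12 even ✓  5≤5≤7 ✓
Π(2lᵢ+1) = 3×13×11 = 429
triangle coeff Δ(1,6,5) = 1/858
Σ_t [1,1]: t=1:−1/14400 = -1/14400
(3j)²=6/143 [(1 6 5; 0 0 0)], sign=+1
Σ_t [1,1]: t=1:−1/3628800 = -1/3628800
(3j)²=1/78 [(1 6 5; 0 5 -5)], sign=-1
⇒ 4πI² = 3/13
I = (-1)√(3/13/(4π)) = -0.13551395
No selection rule forces the value: the integral is nonzero (none).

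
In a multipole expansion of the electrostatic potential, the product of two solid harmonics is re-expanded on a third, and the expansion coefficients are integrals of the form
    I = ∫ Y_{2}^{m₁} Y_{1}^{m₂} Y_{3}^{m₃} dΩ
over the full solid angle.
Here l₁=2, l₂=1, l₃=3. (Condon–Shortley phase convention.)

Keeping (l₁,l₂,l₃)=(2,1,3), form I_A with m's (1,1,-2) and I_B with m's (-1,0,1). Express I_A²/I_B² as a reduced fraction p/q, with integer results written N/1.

Same 2,1,3: normalisation and zero-m 3j drop out of the ratio.
A: Δ: 0! 4! 2! / 7! → 1/105; sum: t=0:+1/12 = 1/12; 3j²(2 1 3; 1 1 -2) = Δ·Π!·Σ² = 2/21  (sign -1)
B: Δ: 0! 4! 2! / 7! → 1/105; sum: t=0:+1/6 = 1/6; 3j²(2 1 3; -1 0 1) = Δ·Π!·Σ² = 8/105  (sign +1)
I_A²/I_B² = (2/21)/(8/105) = 5/4

5/4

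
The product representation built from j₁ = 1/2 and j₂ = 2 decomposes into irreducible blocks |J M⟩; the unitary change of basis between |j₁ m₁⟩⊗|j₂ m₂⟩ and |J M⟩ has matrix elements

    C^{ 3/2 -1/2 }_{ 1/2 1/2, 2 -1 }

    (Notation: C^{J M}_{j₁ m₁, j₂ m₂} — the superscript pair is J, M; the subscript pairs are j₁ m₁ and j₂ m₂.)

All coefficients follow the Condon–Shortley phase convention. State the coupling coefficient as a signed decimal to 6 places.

√[4·1!0!3!/5! · 1!0!1!3!1!2!] = √(12/5)
  +(−1)^0/∏(0,1,0,1,0,2)! = 1/2  (running 1/2)
⟨..|..⟩ = √(12/5)·(1/2) = +0.774597

+√(3/5) = +0.774597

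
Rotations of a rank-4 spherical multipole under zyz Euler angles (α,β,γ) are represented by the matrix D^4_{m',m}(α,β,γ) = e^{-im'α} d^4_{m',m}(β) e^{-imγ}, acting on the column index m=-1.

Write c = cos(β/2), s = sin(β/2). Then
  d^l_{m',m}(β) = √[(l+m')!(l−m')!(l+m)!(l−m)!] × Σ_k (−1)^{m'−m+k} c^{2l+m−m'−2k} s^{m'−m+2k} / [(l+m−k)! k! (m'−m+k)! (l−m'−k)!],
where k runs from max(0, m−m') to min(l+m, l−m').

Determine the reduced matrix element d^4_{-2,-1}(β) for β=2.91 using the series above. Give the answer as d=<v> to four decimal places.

d=0.0207

d^4_{-2,-1}(β=2.9100) via the finite sum:
With c≡cos(β/2)=0.115538 and s≡sin(β/2)=0.993303, N=[2·720·6·120]^{1/2}=1018.233765
The bounds max(0,m−m')=1 and min(l+m,l−m')=3 give 3 terms
  k=1: (−1)^0·1018.2338/(240)·0.1155^7·0.9933^1 = +0.000001
  k=2: (−1)^1·1018.2338/(48)·0.1155^5·0.9933^3 = -0.000428
  k=3: (−1)^2·1018.2338/(72)·0.1155^3·0.9933^5 = +0.021091
d^4_{-2,-1}(2.9100) = +0.000001 -0.000428 +0.021091 = +0.020664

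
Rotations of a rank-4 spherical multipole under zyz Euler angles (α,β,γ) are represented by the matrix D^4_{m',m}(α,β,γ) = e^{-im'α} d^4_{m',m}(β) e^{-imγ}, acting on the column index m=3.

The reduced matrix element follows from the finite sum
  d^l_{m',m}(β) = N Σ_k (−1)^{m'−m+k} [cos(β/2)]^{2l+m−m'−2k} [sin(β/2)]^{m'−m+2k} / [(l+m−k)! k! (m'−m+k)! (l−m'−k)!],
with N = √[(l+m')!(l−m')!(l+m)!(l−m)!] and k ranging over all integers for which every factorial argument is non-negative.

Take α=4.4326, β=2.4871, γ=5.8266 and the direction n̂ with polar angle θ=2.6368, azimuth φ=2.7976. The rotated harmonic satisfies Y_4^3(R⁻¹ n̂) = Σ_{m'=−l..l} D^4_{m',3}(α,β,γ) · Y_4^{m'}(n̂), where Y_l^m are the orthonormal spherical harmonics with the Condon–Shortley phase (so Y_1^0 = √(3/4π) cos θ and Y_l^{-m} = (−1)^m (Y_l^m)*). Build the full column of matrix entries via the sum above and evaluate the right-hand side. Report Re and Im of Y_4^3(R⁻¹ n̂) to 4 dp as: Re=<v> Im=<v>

Need the full column D^4_{m',3} for m'=−4..4 at α=4.4326, β=2.4871, γ=5.8266.
cos(β/2)=0.321437, sin(β/2)=0.946931
d^4_{-4,3}: single k=7 term ⇒ +0.620682;  D = +0.601294+0.153920i
d^4_{-3,3}: k∈[6..7] ⇒ +0.521434 -0.646468 = -0.125034;  D = +0.063251-0.107856i
d^4_{-2,3}: k∈[5..6] ⇒ +0.283833 -0.821085 = -0.537251;  D = +0.370365+0.389190i
d^4_{-1,3}: k∈[4..5] ⇒ +0.113547 -0.591250 = -0.477704;  D = -0.423538+0.220945i
d^4_{0,3}: k∈[3..4] ⇒ +0.034474 -0.299187 = -0.264712;  D = -0.052860-0.259381i
d^4_{1,3}: k∈[2..3] ⇒ +0.007850 -0.113547 = -0.105696;  D = +0.105369+0.008315i
d^4_{2,3}: k∈[1..2] ⇒ +0.001256 -0.032705 = -0.031449;  D = -0.011036+0.029449i
d^4_{3,3}: k∈[0..1] ⇒ +0.000114 -0.006923 = -0.006809;  D = -0.005468-0.004057i
d^4_{4,3}: single k=0 term ⇒ -0.000950;  D = +0.000754-0.000577i
Y_4^{m'}(θ=2.6368,φ=2.7976) and Σ D·Y over m':
  (+0.6013+0.1539i)·(+0.0047+0.0238i)  (+0.0633-0.1079i)·(+0.0636+0.1064i)  (+0.3704+0.3892i)·(+0.2637+0.2168i)  (-0.4235+0.2209i)·(+0.4454+0.1596i)  (-0.0529-0.2594i)·(+0.0591+0.0000i)  (+0.1054+0.0083i)·(-0.4454+0.1596i)  (-0.0110+0.0294i)·(+0.2637-0.2168i)  (-0.0055-0.0041i)·(-0.0636+0.1064i)  (+0.0008-0.0006i)·(+0.0047-0.0238i)
Y_4^3(R⁻¹ n̂) = -0.243100+0.236202i

Re=-0.2431 Im=0.2362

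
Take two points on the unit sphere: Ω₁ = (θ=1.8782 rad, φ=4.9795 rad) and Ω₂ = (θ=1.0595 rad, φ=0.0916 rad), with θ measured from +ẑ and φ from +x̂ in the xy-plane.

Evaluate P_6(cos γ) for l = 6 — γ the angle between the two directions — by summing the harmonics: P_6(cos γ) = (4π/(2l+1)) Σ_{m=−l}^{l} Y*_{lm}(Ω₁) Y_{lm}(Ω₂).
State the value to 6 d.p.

Term-by-term m-sum for l=6 (normalisation 4π/13 = 0.966644):
  m=-6: Y*=(0.011540, -0.361988)  Y=(0.181245, -0.111023)  product (-0.038097, -0.066890)
  m=-5: Y*=(-0.387325, 0.092833)  Y=(0.370525, -0.182654)  product (-0.126557, 0.105144)
  m=-4: Y*=(0.001011, 0.001841)  Y=(0.314789, -0.120793)  product (0.000541, 0.000457)
  m=-3: Y*=(-0.244292, 0.236628)  Y=(-0.074547, 0.021017)  product (0.013238, -0.022774)
  m=-2: Y*=(0.094578, 0.055953)  Y=(-0.345370, 0.063989)  product (-0.036245, -0.013272)
  m=-1: Y*=(-0.079339, 0.289928)  Y=(-0.050946, 0.004680)  product (0.002685, -0.015142)
  m=+0: Y*=(0.136691, -0.000000)  Y=(0.333924, 0.000000)  product (0.045644, 0.000000)
  m=+1: Y*=(0.079339, 0.289928)  Y=(0.050946, 0.004680)  product (0.002685, 0.015142)
  m=+2: Y*=(0.094578, -0.055953)  Y=(-0.345370, -0.063989)  product (-0.036245, 0.013272)
  m=+3: Y*=(0.244292, 0.236628)  Y=(0.074547, 0.021017)  product (0.013238, 0.022774)
  m=+4: Y*=(0.001011, -0.001841)  Y=(0.314789, 0.120793)  product (0.000541, -0.000457)
  m=+5: Y*=(0.387325, 0.092833)  Y=(-0.370525, -0.182654)  product (-0.126557, -0.105144)
  m=+6: Y*=(0.011540, 0.361988)  Y=(0.181245, 0.111023)  product (-0.038097, 0.066890)
Accumulated sum (-0.323226, 0.000000); after 4π/(2l+1) scaling, (-0.312444, 0.000000) ⇒ P_6 = -0.312444

-0.312444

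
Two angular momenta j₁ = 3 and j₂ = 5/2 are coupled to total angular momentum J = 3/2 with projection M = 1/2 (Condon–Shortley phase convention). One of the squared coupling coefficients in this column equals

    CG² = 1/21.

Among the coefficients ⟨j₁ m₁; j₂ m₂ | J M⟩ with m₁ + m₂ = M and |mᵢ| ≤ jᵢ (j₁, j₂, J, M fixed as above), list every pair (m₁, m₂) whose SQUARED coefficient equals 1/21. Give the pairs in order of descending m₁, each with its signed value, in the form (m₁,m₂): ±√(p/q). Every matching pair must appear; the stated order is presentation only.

Admissible pairs with m₁+m₂ = M = 1/2: (-2,5/2), (-1,3/2), (0,1/2), (1,-1/2), (2,-3/2), (3,-5/2)
  (m₁,m₂)=(3,-5/2): CG² = 5/14, CG = +√(5/14)
  (m₁,m₂)=(2,-3/2): CG² = 1/21, CG = −√(1/21)   ← matches the target
  (m₁,m₂)=(1,-1/2): CG² = 1/105, CG = −√(1/105)
  (m₁,m₂)=(0,1/2): CG² = 4/35, CG = +√(4/35)
  (m₁,m₂)=(-1,3/2): CG² = 7/30, CG = −√(7/30)
  (m₁,m₂)=(-2,5/2): CG² = 5/21, CG = +√(5/21)
Pairs with CG² = 1/21: (2,-3/2): −√(1/21)

(2,-3/2): −√(1/21)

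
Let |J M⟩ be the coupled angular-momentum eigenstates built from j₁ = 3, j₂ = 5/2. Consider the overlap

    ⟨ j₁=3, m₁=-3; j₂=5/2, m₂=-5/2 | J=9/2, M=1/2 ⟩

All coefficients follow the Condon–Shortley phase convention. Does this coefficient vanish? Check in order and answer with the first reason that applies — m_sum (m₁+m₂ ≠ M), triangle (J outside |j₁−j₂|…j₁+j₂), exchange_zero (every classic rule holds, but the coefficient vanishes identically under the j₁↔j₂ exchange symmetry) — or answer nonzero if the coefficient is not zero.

m_sum

m-sum: m₁+m₂ = -3+(-5/2) = -11/2, M = 1/2  ✗ ⇒ coefficient is 0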